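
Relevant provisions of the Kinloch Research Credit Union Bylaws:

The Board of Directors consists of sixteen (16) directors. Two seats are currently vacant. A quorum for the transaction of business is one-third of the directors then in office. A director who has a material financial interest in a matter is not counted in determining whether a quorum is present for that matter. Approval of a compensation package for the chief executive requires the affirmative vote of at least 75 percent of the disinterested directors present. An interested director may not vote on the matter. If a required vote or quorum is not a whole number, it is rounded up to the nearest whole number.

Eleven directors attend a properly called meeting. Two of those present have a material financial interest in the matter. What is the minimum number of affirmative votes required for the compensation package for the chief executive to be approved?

The compensation package for the chief executive requires three-fourths of the disinterested directors present (11 − 2 = 9).
3/4 of 9 = 6.75, rounded up to 7.

7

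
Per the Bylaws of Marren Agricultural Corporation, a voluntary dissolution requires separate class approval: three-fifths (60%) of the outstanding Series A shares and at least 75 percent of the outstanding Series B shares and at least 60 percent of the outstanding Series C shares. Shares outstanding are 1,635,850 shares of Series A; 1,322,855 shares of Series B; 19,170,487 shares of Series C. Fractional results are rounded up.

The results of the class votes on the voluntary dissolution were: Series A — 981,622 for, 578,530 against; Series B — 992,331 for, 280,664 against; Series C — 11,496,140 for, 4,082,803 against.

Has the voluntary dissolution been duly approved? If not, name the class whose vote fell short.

Series A: 3/5 of 1635850 = 981510; 981,510 required, 981,622 in favor — approved.
Series B: 3/4 of 1322855 = 992141.25, rounded up to 992142; 992,142 required, 992,331 in favor — approved.
Series C: 3/5 of 19170487 = 11502292.20, rounded up to 11502293; 11,502,293 required, 11,496,140 in favor — not approved.

Not approved — the Series C shares did not give the required vote.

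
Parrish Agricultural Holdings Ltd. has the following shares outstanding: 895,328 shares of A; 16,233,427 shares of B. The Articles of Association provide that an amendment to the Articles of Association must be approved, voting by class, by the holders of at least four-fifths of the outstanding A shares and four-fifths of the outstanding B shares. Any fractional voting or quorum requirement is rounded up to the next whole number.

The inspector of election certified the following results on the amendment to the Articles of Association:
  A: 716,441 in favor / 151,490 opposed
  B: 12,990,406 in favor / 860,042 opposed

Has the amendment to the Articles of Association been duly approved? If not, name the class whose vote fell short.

Approved — every class gave the required vote.

A: 4/5 of 895328 = 716262.40, rounded up to 716263; 716,263 required, 716,441 in favor — approved.
B: 4/5 of 16233427 = 12986741.60, rounded up to 12986742; 12,986,742 required, 12,990,406 in favor — approved.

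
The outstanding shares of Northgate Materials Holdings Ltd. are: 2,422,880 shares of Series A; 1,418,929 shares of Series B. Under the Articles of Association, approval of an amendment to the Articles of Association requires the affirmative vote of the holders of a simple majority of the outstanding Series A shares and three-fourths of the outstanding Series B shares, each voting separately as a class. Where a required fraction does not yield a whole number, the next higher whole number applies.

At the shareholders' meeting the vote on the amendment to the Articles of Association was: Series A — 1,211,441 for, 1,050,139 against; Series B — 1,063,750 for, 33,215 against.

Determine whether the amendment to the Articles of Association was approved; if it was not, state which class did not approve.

Series A: a majority of 2422880 is 1211441; 1,211,441 required, 1,211,441 in favor — approved.
Series B: 3/4 of 1418929 = 1064196.75, rounded up to 1064197; 1,064,197 required, 1,063,750 in favor — not approved.

Not approved — the Series B shares did not give the required vote.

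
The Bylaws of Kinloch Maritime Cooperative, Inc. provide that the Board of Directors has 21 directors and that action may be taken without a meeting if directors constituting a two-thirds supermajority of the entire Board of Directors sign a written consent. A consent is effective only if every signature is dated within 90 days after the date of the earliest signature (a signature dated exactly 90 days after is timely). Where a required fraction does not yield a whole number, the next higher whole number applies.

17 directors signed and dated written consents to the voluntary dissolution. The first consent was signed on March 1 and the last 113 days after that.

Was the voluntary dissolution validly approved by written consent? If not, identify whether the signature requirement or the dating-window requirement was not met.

Not effective — dating-window requirement not satisfied.

Signatures required: a two-thirds supermajority of 21 — 2/3 of 21 = 14, so 14 needed; 17 signed. Sufficient.
Dating window: the latest signature is 113 days after the earliest; the limit is 90 days. Outside the window.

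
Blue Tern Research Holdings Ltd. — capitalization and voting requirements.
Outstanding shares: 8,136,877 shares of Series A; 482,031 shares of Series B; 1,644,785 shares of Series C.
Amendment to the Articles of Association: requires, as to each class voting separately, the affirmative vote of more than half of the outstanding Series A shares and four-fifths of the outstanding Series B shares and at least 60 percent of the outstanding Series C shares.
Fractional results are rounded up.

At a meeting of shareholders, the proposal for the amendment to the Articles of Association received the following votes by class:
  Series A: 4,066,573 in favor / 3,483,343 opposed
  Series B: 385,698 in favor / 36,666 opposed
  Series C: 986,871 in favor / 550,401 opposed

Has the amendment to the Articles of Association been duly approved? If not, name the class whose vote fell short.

Not approved — the Series A shares did not give the required vote.

Series A: a majority of 8136877 is 4068439; 4,068,439 required, 4,066,573 in favor — not approved.
Series B: 4/5 of 482031 = 385624.80, rounded up to 385625; 385,625 required, 385,698 in favor — approved.
Series C: 3/5 of 1644785 = 986871; 986,871 required, 986,871 in favor — approved.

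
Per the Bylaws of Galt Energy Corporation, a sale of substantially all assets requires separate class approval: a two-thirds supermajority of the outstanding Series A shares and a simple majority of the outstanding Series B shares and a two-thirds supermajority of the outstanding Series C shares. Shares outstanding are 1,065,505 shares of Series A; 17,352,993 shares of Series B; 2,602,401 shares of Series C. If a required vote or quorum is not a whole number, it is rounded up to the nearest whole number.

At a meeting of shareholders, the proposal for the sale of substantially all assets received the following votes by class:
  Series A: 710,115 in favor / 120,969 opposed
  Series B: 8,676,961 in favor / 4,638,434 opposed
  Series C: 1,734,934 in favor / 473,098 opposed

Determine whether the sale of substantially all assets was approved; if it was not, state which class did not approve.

Series A: 2/3 of 1065505 = 710336.67, rounded up to 710337; 710,337 required, 710,115 in favor — not approved.
Series B: a majority of 17352993 is 8676497; 8,676,497 required, 8,676,961 in favor — approved.
Series C: 2/3 of 2602401 = 1734934; 1,734,934 required, 1,734,934 in favor — approved.

Not approved — the Series A shares did not give the required vote.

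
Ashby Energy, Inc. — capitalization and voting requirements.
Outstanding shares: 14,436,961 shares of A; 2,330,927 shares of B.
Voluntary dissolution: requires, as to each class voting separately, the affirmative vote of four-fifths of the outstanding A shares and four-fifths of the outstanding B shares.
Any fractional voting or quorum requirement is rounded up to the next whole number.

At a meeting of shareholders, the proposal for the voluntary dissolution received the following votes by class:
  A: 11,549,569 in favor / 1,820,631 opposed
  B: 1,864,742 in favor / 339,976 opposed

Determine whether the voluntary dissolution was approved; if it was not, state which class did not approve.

Approved — every class gave the required vote.

A: 4/5 of 14436961 = 11549568.80, rounded up to 11549569; 11,549,569 required, 11,549,569 in favor — approved.
B: 4/5 of 2330927 = 1864741.60, rounded up to 1864742; 1,864,742 required, 1,864,742 in favor — approved.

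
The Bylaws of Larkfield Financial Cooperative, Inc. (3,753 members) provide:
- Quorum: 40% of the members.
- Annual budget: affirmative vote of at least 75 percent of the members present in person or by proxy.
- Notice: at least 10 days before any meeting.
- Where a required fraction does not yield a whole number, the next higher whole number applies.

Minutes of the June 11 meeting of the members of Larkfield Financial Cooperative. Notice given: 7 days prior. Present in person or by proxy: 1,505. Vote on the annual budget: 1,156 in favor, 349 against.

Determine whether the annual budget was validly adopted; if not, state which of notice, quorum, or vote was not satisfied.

Notice: 7 days given; 10 required. Not satisfied.
Quorum: 40% of 3,753 = 1,501.20, rounded up to 1,502; 1,505 present. Satisfied.
Vote: requires three-fourths of those present (1,505); 3/4 of 1505 = 1128.75, rounded up to 1129, so 1,129 needed; 1,156 in favor. Satisfied.

Invalid — notice requirement not satisfied.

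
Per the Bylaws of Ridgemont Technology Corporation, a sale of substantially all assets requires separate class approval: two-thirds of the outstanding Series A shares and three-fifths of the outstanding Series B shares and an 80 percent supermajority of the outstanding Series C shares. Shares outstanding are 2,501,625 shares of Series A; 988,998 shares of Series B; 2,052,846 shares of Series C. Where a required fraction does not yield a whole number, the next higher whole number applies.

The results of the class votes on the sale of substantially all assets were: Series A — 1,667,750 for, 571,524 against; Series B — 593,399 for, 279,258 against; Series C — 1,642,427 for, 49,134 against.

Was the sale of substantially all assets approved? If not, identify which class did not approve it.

Approved — every class gave the required vote.

Series A: 2/3 of 2501625 = 1667750; 1,667,750 required, 1,667,750 in favor — approved.
Series B: 3/5 of 988998 = 593398.80, rounded up to 593399; 593,399 required, 593,399 in favor — approved.
Series C: 4/5 of 2052846 = 1642276.80, rounded up to 1642277; 1,642,277 required, 1,642,427 in favor — approved.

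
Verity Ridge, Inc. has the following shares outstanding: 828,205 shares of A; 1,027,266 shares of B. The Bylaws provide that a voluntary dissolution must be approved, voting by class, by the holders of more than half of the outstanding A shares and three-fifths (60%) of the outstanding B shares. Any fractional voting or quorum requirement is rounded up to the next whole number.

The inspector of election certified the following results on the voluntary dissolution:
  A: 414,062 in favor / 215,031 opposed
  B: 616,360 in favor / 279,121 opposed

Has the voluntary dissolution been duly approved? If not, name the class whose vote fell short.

Not approved — the A shares did not give the required vote.

A: a majority of 828205 is 414103; 414,103 required, 414,062 in favor — not approved.
B: 3/5 of 1027266 = 616359.60, rounded up to 616360; 616,360 required, 616,360 in favor — approved.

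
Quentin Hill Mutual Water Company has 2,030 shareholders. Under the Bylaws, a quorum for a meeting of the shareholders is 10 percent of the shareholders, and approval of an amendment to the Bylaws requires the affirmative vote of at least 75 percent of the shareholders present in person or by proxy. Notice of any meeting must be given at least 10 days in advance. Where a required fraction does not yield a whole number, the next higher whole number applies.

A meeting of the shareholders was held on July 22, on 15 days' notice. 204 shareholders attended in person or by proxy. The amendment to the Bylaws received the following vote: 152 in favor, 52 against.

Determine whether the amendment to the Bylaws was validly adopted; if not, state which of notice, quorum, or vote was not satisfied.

Notice: 15 days given; 10 required. Satisfied.
Quorum: 10% of 2,030 = 203; 204 present. Satisfied.
Vote: requires three-fourths of those present (204); 3/4 of 204 = 153, so 153 needed; 152 in favor. Not satisfied.

Invalid — vote requirement not satisfied.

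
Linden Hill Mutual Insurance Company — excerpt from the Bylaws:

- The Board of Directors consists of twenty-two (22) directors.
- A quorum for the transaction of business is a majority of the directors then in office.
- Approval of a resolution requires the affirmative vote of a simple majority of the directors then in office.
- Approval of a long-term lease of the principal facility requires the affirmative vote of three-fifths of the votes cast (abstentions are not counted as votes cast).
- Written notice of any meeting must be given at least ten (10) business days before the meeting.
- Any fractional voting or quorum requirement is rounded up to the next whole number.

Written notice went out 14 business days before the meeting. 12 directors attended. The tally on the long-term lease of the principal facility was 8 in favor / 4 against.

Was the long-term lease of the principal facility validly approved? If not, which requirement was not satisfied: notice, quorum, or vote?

Valid — all requirements satisfied.

Notice: 14 business days given; 10 required (14 ≥ 10). Satisfied.
Quorum: 12 present; quorum is 12. Satisfied.
Vote: the long-term lease of the principal facility requires three-fifths of the votes cast (12). 3/5 of 12 = 7.20, rounded up to 8, so 8 affirmative votes are needed; 8 voted in favor. Satisfied.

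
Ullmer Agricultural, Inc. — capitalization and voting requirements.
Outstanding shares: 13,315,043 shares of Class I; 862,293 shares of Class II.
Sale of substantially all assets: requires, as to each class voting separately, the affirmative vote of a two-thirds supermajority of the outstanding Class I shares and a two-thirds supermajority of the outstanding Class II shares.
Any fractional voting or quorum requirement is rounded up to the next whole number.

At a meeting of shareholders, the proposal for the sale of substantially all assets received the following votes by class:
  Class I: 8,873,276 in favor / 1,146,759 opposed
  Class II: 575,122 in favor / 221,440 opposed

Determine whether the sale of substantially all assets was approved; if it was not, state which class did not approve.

Class I: 2/3 of 13315043 = 8876695.33, rounded up to 8876696; 8,876,696 required, 8,873,276 in favor — not approved.
Class II: 2/3 of 862293 = 574862; 574,862 required, 575,122 in favor — approved.

Not approved — the Class I shares did not give the required vote.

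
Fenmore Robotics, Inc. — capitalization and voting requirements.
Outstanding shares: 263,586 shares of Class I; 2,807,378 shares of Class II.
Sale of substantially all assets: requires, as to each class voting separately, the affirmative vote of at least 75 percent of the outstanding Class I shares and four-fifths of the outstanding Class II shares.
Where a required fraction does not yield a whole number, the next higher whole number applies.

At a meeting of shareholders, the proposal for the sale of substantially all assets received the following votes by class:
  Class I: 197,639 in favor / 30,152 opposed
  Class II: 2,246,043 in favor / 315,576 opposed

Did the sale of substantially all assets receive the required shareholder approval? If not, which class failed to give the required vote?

Class I: 3/4 of 263586 = 197689.50, rounded up to 197690; 197,690 required, 197,639 in favor — not approved.
Class II: 4/5 of 2807378 = 2245902.40, rounded up to 2245903; 2,245,903 required, 2,246,043 in favor — approved.

Not approved — the Class I shares did not give the required vote.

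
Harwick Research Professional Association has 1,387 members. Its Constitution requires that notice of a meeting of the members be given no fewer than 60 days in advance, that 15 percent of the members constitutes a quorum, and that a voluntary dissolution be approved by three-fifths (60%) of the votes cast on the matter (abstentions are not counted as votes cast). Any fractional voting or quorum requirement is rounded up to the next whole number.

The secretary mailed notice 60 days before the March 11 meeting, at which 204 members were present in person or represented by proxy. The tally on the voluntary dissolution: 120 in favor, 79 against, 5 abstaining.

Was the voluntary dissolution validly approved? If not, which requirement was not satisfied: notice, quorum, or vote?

Notice: 60 days given; 60 required. Satisfied.
Quorum: 15% of 1,387 = 208.05, rounded up to 209; 204 present. Not satisfied.
Vote: requires three-fifths of the votes cast (204 − 5 abstaining = 199); 3/5 of 199 = 119.40, rounded up to 120, so 120 needed; 120 in favor. Satisfied.

Invalid — quorum requirement not satisfied.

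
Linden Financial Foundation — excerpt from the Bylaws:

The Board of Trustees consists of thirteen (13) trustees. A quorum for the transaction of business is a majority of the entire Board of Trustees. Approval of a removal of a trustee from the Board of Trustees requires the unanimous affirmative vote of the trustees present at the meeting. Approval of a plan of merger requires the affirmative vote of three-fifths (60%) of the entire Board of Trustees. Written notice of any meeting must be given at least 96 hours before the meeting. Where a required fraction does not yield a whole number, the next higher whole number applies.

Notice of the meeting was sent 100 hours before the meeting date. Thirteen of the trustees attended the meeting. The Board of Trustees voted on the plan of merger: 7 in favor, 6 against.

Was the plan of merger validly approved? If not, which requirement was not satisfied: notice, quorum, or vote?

Invalid — vote requirement not satisfied.

Notice: 100 hours given; 96 required (100 ≥ 96). Satisfied.
Quorum: 13 present; quorum is 7. Satisfied.
Vote: the plan of merger requires three-fifths of the entire Board of Trustees (13). 3/5 of 13 = 7.80, rounded up to 8, so 8 affirmative votes are needed; 7 voted in favor. Not satisfied.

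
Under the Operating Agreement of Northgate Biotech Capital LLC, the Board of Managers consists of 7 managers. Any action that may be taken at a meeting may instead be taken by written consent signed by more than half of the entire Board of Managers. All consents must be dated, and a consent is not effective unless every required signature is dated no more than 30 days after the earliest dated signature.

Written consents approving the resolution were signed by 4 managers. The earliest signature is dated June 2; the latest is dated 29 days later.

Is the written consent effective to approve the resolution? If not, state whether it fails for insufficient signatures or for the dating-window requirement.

Signatures required: more than half of 7 — a majority of 7 is 4, so 4 needed; 4 signed. Sufficient.
Dating window: the latest signature is 29 days after the earliest; the limit is 30 days. Within the window.

Effective — both the signature and dating-window requirements are satisfied.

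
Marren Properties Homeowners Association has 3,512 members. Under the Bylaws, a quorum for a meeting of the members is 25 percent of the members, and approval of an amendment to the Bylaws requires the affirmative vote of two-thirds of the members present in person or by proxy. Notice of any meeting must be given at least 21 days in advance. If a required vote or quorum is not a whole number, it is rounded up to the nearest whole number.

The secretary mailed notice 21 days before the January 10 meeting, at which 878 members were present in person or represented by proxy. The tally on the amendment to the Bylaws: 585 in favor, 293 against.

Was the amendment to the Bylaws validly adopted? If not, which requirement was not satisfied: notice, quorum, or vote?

Notice: 21 days given; 21 required. Satisfied.
Quorum: 25% of 3,512 = 878; 878 present. Satisfied.
Vote: requires two-thirds of those present (878); 2/3 of 878 = 585.33, rounded up to 586, so 586 needed; 585 in favor. Not satisfied.

Invalid — vote requirement not satisfied.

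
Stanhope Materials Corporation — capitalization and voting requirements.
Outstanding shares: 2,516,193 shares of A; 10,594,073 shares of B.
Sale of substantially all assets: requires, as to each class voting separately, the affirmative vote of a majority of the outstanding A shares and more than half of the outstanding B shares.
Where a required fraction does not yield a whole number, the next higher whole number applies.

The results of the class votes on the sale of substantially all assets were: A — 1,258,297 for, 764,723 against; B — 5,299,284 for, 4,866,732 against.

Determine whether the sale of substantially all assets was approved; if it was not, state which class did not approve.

Approved — every class gave the required vote.

A: a majority of 2516193 is 1258097; 1,258,097 required, 1,258,297 in favor — approved.
B: a majority of 10594073 is 5297037; 5,297,037 required, 5,299,284 in favor — approved.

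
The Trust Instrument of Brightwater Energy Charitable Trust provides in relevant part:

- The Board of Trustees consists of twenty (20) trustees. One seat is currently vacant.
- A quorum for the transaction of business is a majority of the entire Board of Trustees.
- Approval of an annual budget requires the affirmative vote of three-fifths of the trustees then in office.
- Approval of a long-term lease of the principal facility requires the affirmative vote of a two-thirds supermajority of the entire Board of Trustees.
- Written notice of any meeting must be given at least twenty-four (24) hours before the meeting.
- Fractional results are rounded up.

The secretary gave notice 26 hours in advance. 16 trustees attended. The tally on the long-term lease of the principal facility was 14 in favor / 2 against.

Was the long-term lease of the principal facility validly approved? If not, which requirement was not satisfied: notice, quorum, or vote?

Notice: 26 hours given; 24 required (26 ≥ 24). Satisfied.
Quorum: 16 present; quorum is 11. Satisfied.
Vote: the long-term lease of the principal facility requires two-thirds of the entire Board of Trustees (20). 2/3 of 20 = 13.33, rounded up to 14, so 14 affirmative votes are needed; 14 voted in favor. Satisfied.

Valid — all requirements satisfied.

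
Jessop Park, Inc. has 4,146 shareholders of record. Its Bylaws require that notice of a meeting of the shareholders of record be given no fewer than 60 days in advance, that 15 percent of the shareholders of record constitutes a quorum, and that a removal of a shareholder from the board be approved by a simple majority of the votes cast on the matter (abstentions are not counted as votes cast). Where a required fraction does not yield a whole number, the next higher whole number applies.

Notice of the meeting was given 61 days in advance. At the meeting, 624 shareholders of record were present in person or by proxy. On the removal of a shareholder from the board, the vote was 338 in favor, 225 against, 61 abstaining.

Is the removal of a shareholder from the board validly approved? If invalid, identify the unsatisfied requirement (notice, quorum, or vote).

Valid — all requirements satisfied.

Notice: 61 days given; 60 required. Satisfied.
Quorum: 15% of 4,146 = 621.90, rounded up to 622; 624 present. Satisfied.
Vote: requires a majority of the votes cast (624 − 61 abstaining = 563); a majority of 563 is 282, so 282 needed; 338 in favor. Satisfied.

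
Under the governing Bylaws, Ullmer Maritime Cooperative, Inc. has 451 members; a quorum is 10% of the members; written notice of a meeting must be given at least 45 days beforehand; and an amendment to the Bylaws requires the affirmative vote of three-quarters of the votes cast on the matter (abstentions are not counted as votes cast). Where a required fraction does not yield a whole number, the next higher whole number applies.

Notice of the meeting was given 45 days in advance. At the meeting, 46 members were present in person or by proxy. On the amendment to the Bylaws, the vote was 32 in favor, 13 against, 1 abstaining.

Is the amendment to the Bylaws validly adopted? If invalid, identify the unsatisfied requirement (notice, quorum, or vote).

Invalid — vote requirement not satisfied.

Notice: 45 days given; 45 required. Satisfied.
Quorum: 10% of 451 = 45.10, rounded up to 46; 46 present. Satisfied.
Vote: requires three-fourths of the votes cast (46 − 1 abstaining = 45); 3/4 of 45 = 33.75, rounded up to 34, so 34 needed; 32 in favor. Not satisfied.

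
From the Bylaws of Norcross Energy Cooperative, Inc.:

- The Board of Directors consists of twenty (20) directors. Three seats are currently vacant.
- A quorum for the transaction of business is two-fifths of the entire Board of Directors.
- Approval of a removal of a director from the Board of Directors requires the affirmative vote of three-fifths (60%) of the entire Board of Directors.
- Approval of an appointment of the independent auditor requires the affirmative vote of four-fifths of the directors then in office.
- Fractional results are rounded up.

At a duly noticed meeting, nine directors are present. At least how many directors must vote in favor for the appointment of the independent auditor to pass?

14

The appointment of the independent auditor requires four-fifths of the directors then in office (17).
4/5 of 17 = 13.60, rounded up to 14.
(Only 9 can vote, so the appointment of the independent auditor cannot pass at this meeting, but the required vote is still 14.)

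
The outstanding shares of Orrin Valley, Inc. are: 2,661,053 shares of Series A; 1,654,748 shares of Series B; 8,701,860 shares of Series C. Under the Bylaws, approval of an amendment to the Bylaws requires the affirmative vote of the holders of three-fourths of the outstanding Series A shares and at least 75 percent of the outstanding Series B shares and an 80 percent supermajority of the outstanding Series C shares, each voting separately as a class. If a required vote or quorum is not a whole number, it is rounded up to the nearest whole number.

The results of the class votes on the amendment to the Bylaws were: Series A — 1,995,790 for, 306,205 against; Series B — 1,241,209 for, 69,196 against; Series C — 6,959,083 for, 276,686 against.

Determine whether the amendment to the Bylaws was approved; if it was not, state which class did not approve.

Not approved — the Series C shares did not give the required vote.

Series A: 3/4 of 2661053 = 1995789.75, rounded up to 1995790; 1,995,790 required, 1,995,790 in favor — approved.
Series B: 3/4 of 1654748 = 1241061; 1,241,061 required, 1,241,209 in favor — approved.
Series C: 4/5 of 8701860 = 6961488; 6,961,488 required, 6,959,083 in favor — not approved.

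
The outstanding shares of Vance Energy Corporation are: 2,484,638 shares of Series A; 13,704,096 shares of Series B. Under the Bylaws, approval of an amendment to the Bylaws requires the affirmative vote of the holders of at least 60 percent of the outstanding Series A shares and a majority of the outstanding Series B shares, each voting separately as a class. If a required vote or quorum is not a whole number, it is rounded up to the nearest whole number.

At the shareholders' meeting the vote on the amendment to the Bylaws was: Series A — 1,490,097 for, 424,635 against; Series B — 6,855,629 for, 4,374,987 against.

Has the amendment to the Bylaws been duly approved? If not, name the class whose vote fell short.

Series A: 3/5 of 2484638 = 1490782.80, rounded up to 1490783; 1,490,783 required, 1,490,097 in favor — not approved.
Series B: a majority of 13704096 is 6852049; 6,852,049 required, 6,855,629 in favor — approved.

Not approved — the Series A shares did not give the required vote.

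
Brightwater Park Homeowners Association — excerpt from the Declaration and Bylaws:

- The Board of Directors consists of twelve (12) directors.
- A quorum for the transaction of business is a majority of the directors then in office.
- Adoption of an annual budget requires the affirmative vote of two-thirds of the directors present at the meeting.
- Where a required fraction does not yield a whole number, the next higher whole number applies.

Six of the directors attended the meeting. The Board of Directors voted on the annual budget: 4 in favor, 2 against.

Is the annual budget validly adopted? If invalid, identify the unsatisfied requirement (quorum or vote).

Quorum: 6 present; quorum is 7. Not satisfied.
Vote: the annual budget requires two-thirds of the directors present (6). 2/3 of 6 = 4, so 4 affirmative votes are needed; 4 voted in favor. Satisfied. (Moot — without a quorum no business can be validly transacted.)

Invalid — quorum requirement not satisfied.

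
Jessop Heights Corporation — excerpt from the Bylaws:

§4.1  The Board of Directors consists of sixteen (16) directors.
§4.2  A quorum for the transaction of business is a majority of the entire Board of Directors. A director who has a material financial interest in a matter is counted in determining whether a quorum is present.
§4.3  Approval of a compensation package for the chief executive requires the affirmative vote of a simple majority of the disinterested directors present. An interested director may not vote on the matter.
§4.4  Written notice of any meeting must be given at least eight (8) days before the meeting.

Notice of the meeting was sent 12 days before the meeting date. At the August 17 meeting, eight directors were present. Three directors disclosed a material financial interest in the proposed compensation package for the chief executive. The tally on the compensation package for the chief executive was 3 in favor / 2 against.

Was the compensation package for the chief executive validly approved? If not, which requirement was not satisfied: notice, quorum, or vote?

Invalid — quorum requirement not satisfied.

Notice: 12 days given; 8 required (12 ≥ 8). Satisfied.
Quorum: 8 present (interested directors count toward quorum); quorum is 9. Not satisfied.
Vote: the compensation package for the chief executive requires a majority of the disinterested directors present (8 − 3 = 5). A majority of 5 is 3, so 3 affirmative votes are needed; 3 voted in favor. Satisfied. (Moot — without a quorum no business can be validly transacted.)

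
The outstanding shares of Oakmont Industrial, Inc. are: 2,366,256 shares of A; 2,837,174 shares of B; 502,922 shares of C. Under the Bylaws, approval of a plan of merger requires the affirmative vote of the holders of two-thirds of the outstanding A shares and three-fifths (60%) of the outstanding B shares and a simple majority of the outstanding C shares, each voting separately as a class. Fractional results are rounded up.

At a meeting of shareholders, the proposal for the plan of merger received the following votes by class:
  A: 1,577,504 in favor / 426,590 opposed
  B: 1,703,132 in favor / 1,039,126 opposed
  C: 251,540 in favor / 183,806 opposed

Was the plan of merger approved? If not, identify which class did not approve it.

Approved — every class gave the required vote.

A: 2/3 of 2366256 = 1577504; 1,577,504 required, 1,577,504 in favor — approved.
B: 3/5 of 2837174 = 1702304.40, rounded up to 1702305; 1,702,305 required, 1,703,132 in favor — approved.
C: a majority of 502922 is 251462; 251,462 required, 251,540 in favor — approved.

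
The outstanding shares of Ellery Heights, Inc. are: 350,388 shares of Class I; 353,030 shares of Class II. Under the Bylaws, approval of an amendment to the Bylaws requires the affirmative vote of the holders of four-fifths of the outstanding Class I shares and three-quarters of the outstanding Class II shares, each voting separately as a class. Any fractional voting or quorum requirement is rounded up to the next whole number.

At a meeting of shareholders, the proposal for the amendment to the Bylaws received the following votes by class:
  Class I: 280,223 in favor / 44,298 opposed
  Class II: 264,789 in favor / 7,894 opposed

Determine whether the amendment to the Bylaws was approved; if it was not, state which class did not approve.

Class I: 4/5 of 350388 = 280310.40, rounded up to 280311; 280,311 required, 280,223 in favor — not approved.
Class II: 3/4 of 353030 = 264772.50, rounded up to 264773; 264,773 required, 264,789 in favor — approved.

Not approved — the Class I shares did not give the required vote.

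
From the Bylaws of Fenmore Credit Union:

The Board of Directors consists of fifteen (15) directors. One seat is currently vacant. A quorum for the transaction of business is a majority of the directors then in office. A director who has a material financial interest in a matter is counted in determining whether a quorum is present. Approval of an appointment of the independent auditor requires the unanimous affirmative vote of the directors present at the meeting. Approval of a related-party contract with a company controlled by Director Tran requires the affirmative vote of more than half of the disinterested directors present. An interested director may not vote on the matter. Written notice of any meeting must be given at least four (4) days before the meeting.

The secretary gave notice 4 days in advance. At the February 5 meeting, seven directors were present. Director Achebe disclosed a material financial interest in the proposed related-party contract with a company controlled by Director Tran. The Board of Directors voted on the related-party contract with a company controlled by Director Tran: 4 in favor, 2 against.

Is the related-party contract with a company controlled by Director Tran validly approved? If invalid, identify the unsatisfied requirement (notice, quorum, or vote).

Invalid — quorum requirement not satisfied.

Notice: 4 days given; 4 required (4 ≥ 4). Satisfied.
Quorum: 7 present (interested directors count toward quorum); quorum is 8. Not satisfied.
Vote: the related-party contract with a company controlled by Director Tran requires a majority of the disinterested directors present (7 − 1 = 6). A majority of 6 is 4, so 4 affirmative votes are needed; 4 voted in favor. Satisfied. (Moot — without a quorum no business can be validly transacted.)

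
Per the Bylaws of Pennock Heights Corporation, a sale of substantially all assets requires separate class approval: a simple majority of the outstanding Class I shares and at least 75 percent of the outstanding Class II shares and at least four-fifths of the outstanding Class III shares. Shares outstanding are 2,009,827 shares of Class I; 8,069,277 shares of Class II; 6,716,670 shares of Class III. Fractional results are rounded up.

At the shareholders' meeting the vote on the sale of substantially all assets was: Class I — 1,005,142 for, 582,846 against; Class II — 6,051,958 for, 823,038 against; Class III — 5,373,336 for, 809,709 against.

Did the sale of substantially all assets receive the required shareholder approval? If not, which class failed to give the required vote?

Class I: a majority of 2009827 is 1004914; 1,004,914 required, 1,005,142 in favor — approved.
Class II: 3/4 of 8069277 = 6051957.75, rounded up to 6051958; 6,051,958 required, 6,051,958 in favor — approved.
Class III: 4/5 of 6716670 = 5373336; 5,373,336 required, 5,373,336 in favor — approved.

Approved — every class gave the required vote.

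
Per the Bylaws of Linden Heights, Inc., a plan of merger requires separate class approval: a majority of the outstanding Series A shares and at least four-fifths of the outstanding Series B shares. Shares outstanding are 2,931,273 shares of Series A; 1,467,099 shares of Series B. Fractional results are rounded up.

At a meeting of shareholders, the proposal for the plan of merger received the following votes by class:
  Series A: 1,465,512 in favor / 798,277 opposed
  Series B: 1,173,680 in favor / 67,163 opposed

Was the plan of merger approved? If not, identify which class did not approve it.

Not approved — the Series A shares did not give the required vote.

Series A: a majority of 2931273 is 1465637; 1,465,637 required, 1,465,512 in favor — not approved.
Series B: 4/5 of 1467099 = 1173679.20, rounded up to 1173680; 1,173,680 required, 1,173,680 in favor — approved.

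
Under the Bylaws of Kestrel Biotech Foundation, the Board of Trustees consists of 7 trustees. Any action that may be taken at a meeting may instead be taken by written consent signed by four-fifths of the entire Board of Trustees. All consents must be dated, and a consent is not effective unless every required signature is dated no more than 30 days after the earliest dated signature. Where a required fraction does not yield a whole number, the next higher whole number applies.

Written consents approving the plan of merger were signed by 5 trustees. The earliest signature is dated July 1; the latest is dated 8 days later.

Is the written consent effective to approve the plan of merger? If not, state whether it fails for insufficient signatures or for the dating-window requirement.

Signatures required: four-fifths of 7 — 4/5 of 7 = 5.60, rounded up to 6, so 6 needed; 5 signed. Insufficient.
Dating window: the latest signature is 8 days after the earliest; the limit is 30 days. Within the window.

Not effective — insufficient signatures.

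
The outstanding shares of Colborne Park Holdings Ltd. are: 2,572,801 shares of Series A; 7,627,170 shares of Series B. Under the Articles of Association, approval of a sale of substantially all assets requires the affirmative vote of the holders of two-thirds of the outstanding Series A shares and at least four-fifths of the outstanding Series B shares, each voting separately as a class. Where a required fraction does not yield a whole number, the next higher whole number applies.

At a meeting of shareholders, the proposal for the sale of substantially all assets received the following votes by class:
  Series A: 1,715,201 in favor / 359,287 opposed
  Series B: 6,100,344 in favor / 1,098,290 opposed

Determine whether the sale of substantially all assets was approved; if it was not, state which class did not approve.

Series A: 2/3 of 2572801 = 1715200.67, rounded up to 1715201; 1,715,201 required, 1,715,201 in favor — approved.
Series B: 4/5 of 7627170 = 6101736; 6,101,736 required, 6,100,344 in favor — not approved.

Not approved — the Series B shares did not give the required vote.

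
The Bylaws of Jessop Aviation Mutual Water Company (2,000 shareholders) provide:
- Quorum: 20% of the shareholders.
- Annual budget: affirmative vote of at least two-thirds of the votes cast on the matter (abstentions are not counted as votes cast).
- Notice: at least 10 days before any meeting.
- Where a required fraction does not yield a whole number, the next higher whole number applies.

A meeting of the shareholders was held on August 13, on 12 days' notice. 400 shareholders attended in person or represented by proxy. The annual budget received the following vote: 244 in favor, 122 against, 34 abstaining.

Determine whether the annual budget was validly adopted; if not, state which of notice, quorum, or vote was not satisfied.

Notice: 12 days given; 10 required. Satisfied.
Quorum: 20% of 2,000 = 400; 400 present. Satisfied.
Vote: requires two-thirds of the votes cast (400 − 34 abstaining = 366); 2/3 of 366 = 244, so 244 needed; 244 in favor. Satisfied.

Valid — all requirements satisfied.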